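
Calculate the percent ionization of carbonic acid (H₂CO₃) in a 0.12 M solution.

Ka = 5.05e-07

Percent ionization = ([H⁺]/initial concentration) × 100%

Using Ka equilibrium: x² + Ka×x - Ka×C = 0. Solving: [H⁺] = 2.4592e-04. Percent = (2.4592e-04/0.12) × 100

Percent ionization = 0.205%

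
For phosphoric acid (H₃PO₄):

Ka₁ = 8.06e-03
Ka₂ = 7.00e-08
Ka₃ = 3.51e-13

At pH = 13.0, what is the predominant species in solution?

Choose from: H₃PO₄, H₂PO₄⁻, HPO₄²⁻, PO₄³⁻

pKa₁ = 2.09, pKa₂ = 7.15, pKa₃ = 12.45. For a polyprotic acid the predominant species crosses at each pKa: below pKa_n the protonated form dominates, above it the deprotonated form does. At pH = 13.0, the predominant species is PO₄³⁻.

PO₄³⁻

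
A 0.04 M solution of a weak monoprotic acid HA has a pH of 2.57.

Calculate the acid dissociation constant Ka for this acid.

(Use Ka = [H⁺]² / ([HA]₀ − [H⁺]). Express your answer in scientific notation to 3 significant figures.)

[H⁺] = 10^(−pH) = 10^(−2.57) = 2.692e-03 M. For HA ⇌ H⁺ + A⁻, Ka = [H⁺][A⁻]/[HA] = [H⁺]² / ([HA]₀ − [H⁺]) = (2.692e-03)² / (0.04 − 2.692e-03) = 1.94e-04.

K_a = 1.94e-04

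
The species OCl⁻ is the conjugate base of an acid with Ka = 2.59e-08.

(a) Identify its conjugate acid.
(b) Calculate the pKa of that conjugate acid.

(a) The conjugate acid is formed by adding one H⁺ to OCl⁻, giving HOCl. (b) pKa = -log(Ka) = -log(2.59e-08) = 7.59.

Conjugate acid: HOCl; pK_a = 7.59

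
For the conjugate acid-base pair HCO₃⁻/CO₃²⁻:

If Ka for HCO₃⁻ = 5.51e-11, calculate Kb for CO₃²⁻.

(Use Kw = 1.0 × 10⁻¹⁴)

For a conjugate pair Ka × Kb = Kw, so Kb = Kw/Ka = 1.0 × 10⁻¹⁴ / 5.51e-11 = 1.81e-04.

K_b = 1.81e-04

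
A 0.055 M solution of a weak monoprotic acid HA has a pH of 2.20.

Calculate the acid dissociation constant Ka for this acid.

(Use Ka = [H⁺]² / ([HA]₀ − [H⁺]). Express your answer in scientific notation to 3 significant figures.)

[H⁺] = 10^(−pH) = 10^(−2.20) = 6.310e-03 M. For HA ⇌ H⁺ + A⁻, Ka = [H⁺][A⁻]/[HA] = [H⁺]² / ([HA]₀ − [H⁺]) = (6.310e-03)² / (0.055 − 6.310e-03) = 8.18e-04.

K_a = 8.18e-04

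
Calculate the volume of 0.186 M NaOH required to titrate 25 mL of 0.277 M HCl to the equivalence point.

At equivalence: moles acid = moles base. moles HCl = 0.277 × 25/1000 = 0.006925 mol. V_base = moles / 0.186 × 1000 = 37.2 mL.

V_{base} = 37.2 mL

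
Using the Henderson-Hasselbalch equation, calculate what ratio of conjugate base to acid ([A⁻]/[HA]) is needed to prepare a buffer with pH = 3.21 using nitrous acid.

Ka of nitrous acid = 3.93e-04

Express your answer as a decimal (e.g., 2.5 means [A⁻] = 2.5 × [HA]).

pKa = -log(3.93e-04) = 3.4056. pH = pKa + log([A⁻]/[HA]), so log([A⁻]/[HA]) = pH − pKa = 3.21 − 3.4056 = -0.1956. [A⁻]/[HA] = 10^(-0.1956) = 0.637

[A⁻]/[HA] = 0.637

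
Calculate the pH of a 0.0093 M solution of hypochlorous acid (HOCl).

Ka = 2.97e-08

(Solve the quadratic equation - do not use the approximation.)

x² + Ka×x - Ka×C = 0. Using quadratic formula: [H⁺] = 1.6605e-05

pH = 4.78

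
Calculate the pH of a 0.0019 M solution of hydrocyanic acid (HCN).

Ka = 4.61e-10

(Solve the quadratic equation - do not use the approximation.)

x² + Ka×x - Ka×C = 0. Using quadratic formula: [H⁺] = 9.3566e-07

pH = 6.03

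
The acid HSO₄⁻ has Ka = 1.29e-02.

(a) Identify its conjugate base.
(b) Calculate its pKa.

(a) The conjugate base is formed by removing one H⁺ from HSO₄⁻, giving SO₄²⁻. (b) pKa = -log(Ka) = -log(1.29e-02) = 1.89.

Conjugate base: SO₄²⁻; pK_a = 1.89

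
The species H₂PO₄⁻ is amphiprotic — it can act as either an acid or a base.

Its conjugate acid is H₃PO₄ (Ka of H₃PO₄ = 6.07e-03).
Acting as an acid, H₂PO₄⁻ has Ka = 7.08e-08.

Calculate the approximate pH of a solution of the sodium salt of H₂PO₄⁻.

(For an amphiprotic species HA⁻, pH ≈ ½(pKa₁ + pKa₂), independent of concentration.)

pKa₁ = -log(6.07e-03) = 2.22; pKa₂ = -log(7.08e-08) = 7.15. For an amphiprotic species, pH ≈ ½(pKa₁ + pKa₂) = ½(2.22 + 7.15) = 4.68.

pH = 4.68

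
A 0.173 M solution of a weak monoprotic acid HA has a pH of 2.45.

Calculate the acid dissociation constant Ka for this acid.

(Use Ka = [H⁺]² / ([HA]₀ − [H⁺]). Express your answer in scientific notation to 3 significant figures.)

[H⁺] = 10^(−pH) = 10^(−2.45) = 3.548e-03 M. For HA ⇌ H⁺ + A⁻, Ka = [H⁺][A⁻]/[HA] = [H⁺]² / ([HA]₀ − [H⁺]) = (3.548e-03)² / (0.173 − 3.548e-03) = 7.43e-05.

K_a = 7.43e-05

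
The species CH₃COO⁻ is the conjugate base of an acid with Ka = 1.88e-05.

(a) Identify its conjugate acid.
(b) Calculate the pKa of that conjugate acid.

(a) The conjugate acid is formed by adding one H⁺ to CH₃COO⁻, giving CH₃COOH. (b) pKa = -log(Ka) = -log(1.88e-05) = 4.73.

Conjugate acid: CH₃COOH; pK_a = 4.73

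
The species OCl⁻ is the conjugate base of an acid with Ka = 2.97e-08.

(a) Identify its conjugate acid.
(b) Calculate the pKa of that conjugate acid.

(a) The conjugate acid is formed by adding one H⁺ to OCl⁻, giving HOCl. (b) pKa = -log(Ka) = -log(2.97e-08) = 7.53.

Conjugate acid: HOCl; pK_a = 7.53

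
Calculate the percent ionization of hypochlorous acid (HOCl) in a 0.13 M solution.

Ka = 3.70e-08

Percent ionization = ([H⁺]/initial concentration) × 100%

Using Ka equilibrium: x² + Ka×x - Ka×C = 0. Solving: [H⁺] = 6.9336e-05. Percent = (6.9336e-05/0.13) × 100

Percent ionization = 0.0533%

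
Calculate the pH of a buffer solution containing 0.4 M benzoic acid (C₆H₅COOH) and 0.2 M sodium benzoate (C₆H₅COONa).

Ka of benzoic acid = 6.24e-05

pKa = -log(6.24e-05) = 4.20. pH = pKa + log([A⁻]/[HA]) = 4.20 + log(0.2/0.4)

pH = 3.90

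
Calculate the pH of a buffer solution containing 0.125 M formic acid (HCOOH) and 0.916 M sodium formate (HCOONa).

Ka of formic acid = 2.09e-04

pKa = -log(2.09e-04) = 3.68. pH = pKa + log([A⁻]/[HA]) = 3.68 + log(0.916/0.125)

pH = 4.54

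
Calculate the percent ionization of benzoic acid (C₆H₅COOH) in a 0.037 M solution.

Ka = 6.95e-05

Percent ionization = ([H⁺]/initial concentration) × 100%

Using Ka equilibrium: x² + Ka×x - Ka×C = 0. Solving: [H⁺] = 1.5692e-03. Percent = (1.5692e-03/0.037) × 100

Percent ionization = 4.24%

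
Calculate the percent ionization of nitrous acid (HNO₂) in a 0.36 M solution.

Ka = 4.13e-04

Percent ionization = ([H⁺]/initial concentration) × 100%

Using Ka equilibrium: x² + Ka×x - Ka×C = 0. Solving: [H⁺] = 1.1989e-02. Percent = (1.1989e-02/0.36) × 100

Percent ionization = 3.33%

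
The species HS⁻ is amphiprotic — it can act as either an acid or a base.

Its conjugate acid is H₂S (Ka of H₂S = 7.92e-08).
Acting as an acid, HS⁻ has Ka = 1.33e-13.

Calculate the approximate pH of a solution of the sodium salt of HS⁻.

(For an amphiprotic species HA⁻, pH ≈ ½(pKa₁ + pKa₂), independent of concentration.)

pKa₁ = -log(7.92e-08) = 7.10; pKa₂ = -log(1.33e-13) = 12.88. For an amphiprotic species, pH ≈ ½(pKa₁ + pKa₂) = ½(7.10 + 12.88) = 9.99.

pH = 9.99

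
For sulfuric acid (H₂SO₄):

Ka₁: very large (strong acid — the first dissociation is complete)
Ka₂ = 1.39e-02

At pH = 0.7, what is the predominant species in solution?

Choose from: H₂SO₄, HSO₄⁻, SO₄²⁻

The first dissociation is complete, so H₂SO₄ itself is never the predominant species in water; pKa₂ = -log(1.39e-02) = 1.86. For a polyprotic acid the predominant species crosses at each pKa: below pKa_n the protonated form dominates, above it the deprotonated form does. At pH = 0.7, the predominant species is HSO₄⁻.

HSO₄⁻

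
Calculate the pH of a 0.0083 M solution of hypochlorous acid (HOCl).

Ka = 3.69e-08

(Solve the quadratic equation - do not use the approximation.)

x² + Ka×x - Ka×C = 0. Using quadratic formula: [H⁺] = 1.7482e-05

pH = 4.76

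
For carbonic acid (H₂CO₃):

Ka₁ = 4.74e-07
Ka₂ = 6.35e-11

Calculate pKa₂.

pKa₂ = -log(Ka₂) = -log(6.35e-11) = 10.20.

pK_{a2} = 10.20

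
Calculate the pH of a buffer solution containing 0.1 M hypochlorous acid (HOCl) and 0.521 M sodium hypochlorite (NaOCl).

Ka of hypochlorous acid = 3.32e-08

pKa = -log(3.32e-08) = 7.48. pH = pKa + log([A⁻]/[HA]) = 7.48 + log(0.521/0.1)

pH = 8.20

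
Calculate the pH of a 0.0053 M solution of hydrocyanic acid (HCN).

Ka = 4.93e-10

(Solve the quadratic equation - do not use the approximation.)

x² + Ka×x - Ka×C = 0. Using quadratic formula: [H⁺] = 1.6162e-06

pH = 5.79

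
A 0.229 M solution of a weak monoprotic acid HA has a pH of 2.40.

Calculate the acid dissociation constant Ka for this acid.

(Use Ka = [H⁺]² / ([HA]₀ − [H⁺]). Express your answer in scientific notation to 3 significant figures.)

[H⁺] = 10^(−pH) = 10^(−2.40) = 3.981e-03 M. For HA ⇌ H⁺ + A⁻, Ka = [H⁺][A⁻]/[HA] = [H⁺]² / ([HA]₀ − [H⁺]) = (3.981e-03)² / (0.229 − 3.981e-03) = 7.04e-05.

K_a = 7.04e-05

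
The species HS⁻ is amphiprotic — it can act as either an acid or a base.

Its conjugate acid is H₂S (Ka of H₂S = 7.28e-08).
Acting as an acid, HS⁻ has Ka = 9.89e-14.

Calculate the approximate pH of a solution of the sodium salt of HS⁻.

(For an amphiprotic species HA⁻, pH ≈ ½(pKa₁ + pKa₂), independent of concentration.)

pKa₁ = -log(7.28e-08) = 7.14; pKa₂ = -log(9.89e-14) = 13.00. For an amphiprotic species, pH ≈ ½(pKa₁ + pKa₂) = ½(7.14 + 13.00) = 10.07.

pH = 10.07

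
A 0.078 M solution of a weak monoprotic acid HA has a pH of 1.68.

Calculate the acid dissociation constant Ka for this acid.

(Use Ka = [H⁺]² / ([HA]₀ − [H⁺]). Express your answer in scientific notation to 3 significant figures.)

[H⁺] = 10^(−pH) = 10^(−1.68) = 2.089e-02 M. For HA ⇌ H⁺ + A⁻, Ka = [H⁺][A⁻]/[HA] = [H⁺]² / ([HA]₀ − [H⁺]) = (2.089e-02)² / (0.078 − 2.089e-02) = 7.64e-03.

K_a = 7.64e-03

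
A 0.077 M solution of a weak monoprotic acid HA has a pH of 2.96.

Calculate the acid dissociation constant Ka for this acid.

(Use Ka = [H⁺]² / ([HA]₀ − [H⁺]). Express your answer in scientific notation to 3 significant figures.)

[H⁺] = 10^(−pH) = 10^(−2.96) = 1.096e-03 M. For HA ⇌ H⁺ + A⁻, Ka = [H⁺][A⁻]/[HA] = [H⁺]² / ([HA]₀ − [H⁺]) = (1.096e-03)² / (0.077 − 1.096e-03) = 1.58e-05.

K_a = 1.58e-05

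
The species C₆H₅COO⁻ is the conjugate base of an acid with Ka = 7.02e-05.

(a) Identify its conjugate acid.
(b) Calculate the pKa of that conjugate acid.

(a) The conjugate acid is formed by adding one H⁺ to C₆H₅COO⁻, giving C₆H₅COOH. (b) pKa = -log(Ka) = -log(7.02e-05) = 4.15.

Conjugate acid: C₆H₅COOH; pK_a = 4.15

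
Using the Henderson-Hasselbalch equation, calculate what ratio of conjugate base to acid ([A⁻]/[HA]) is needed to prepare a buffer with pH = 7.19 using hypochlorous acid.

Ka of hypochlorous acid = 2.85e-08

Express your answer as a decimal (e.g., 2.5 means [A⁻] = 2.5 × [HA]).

pKa = -log(2.85e-08) = 7.5452. pH = pKa + log([A⁻]/[HA]), so log([A⁻]/[HA]) = pH − pKa = 7.19 − 7.5452 = -0.3552. [A⁻]/[HA] = 10^(-0.3552) = 0.441

[A⁻]/[HA] = 0.441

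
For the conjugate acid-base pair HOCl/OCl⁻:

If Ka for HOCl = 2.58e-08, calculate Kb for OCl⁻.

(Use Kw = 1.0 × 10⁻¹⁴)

For a conjugate pair Ka × Kb = Kw, so Kb = Kw/Ka = 1.0 × 10⁻¹⁴ / 2.58e-08 = 3.88e-07.

K_b = 3.88e-07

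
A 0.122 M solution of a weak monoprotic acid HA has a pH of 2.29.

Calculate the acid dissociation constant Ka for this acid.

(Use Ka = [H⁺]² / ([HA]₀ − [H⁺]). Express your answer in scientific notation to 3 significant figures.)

[H⁺] = 10^(−pH) = 10^(−2.29) = 5.129e-03 M. For HA ⇌ H⁺ + A⁻, Ka = [H⁺][A⁻]/[HA] = [H⁺]² / ([HA]₀ − [H⁺]) = (5.129e-03)² / (0.122 − 5.129e-03) = 2.25e-04.

K_a = 2.25e-04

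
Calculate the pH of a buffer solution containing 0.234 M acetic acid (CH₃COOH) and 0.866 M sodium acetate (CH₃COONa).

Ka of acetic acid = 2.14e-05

pKa = -log(2.14e-05) = 4.67. pH = pKa + log([A⁻]/[HA]) = 4.67 + log(0.866/0.234)

pH = 5.24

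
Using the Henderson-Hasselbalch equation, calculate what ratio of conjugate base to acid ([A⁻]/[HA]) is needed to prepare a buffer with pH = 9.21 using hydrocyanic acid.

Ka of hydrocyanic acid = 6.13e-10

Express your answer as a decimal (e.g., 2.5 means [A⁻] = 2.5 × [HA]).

pKa = -log(6.13e-10) = 9.2125. pH = pKa + log([A⁻]/[HA]), so log([A⁻]/[HA]) = pH − pKa = 9.21 − 9.2125 = -0.0025. [A⁻]/[HA] = 10^(-0.0025) = 0.994

[A⁻]/[HA] = 0.994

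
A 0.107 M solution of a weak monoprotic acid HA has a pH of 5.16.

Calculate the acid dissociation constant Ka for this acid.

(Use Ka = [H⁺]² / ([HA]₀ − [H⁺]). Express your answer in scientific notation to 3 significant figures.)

[H⁺] = 10^(−pH) = 10^(−5.16) = 6.918e-06 M. For HA ⇌ H⁺ + A⁻, Ka = [H⁺][A⁻]/[HA] = [H⁺]² / ([HA]₀ − [H⁺]) = (6.918e-06)² / (0.107 − 6.918e-06) = 4.47e-10.

K_a = 4.47e-10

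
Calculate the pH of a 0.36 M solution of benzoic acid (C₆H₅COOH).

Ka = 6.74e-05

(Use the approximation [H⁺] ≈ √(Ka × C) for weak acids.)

[H⁺] = √(Ka × C) = √(6.74e-05 × 0.36) = 4.9259e-03. pH = -log(4.9259e-03)

pH = 2.31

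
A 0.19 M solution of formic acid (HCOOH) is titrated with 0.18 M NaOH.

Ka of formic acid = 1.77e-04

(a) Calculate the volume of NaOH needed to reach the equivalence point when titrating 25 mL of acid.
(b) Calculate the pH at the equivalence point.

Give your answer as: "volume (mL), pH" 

moles acid = 0.19 × 25/1000 = 0.00475 mol; V_base = moles/0.18 × 1000 = 26.4 mL. At equivalence only the conjugate base is present: [A⁻] = 0.00475/0.051 = 9.2432e-02 M. Kb = Kw/Ka = 5.65e-11; [OH⁻] = √(Kb × [A⁻]) = 2.2852e-06; pOH = 5.64; pH = 14 - pOH = 8.36.

V = 26.4 mL, pH = 8.36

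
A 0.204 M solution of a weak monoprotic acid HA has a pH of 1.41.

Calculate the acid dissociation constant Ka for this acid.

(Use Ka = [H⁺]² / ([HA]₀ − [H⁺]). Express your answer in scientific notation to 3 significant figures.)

[H⁺] = 10^(−pH) = 10^(−1.41) = 3.890e-02 M. For HA ⇌ H⁺ + A⁻, Ka = [H⁺][A⁻]/[HA] = [H⁺]² / ([HA]₀ − [H⁺]) = (3.890e-02)² / (0.204 − 3.890e-02) = 9.17e-03.

K_a = 9.17e-03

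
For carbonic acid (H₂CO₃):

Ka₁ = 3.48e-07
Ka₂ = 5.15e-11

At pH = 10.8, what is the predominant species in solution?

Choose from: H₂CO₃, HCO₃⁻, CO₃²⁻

pKa₁ = 6.46, pKa₂ = 10.29. For a polyprotic acid the predominant species crosses at each pKa: below pKa_n the protonated form dominates, above it the deprotonated form does. At pH = 10.8, the predominant species is CO₃²⁻.

CO₃²⁻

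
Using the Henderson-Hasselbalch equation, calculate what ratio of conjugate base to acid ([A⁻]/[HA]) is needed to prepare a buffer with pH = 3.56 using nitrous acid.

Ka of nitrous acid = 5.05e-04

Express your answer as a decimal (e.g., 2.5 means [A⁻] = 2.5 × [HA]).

pKa = -log(5.05e-04) = 3.2967. pH = pKa + log([A⁻]/[HA]), so log([A⁻]/[HA]) = pH − pKa = 3.56 − 3.2967 = 0.2633. [A⁻]/[HA] = 10^(0.2633) = 1.83

[A⁻]/[HA] = 1.83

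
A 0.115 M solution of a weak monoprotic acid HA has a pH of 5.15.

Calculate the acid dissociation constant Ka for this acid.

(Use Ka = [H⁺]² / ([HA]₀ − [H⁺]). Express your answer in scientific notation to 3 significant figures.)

[H⁺] = 10^(−pH) = 10^(−5.15) = 7.079e-06 M. For HA ⇌ H⁺ + A⁻, Ka = [H⁺][A⁻]/[HA] = [H⁺]² / ([HA]₀ − [H⁺]) = (7.079e-06)² / (0.115 − 7.079e-06) = 4.36e-10.

K_a = 4.36e-10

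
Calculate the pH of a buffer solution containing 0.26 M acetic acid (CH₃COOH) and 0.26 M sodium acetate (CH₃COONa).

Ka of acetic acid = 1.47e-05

pKa = -log(1.47e-05) = 4.83. pH = pKa + log([A⁻]/[HA]) = 4.83 + log(0.26/0.26)

pH = 4.83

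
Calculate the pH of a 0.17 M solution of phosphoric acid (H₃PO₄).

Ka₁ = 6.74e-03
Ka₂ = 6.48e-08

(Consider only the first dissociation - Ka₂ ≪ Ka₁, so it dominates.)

First dissociation dominates. From Ka₁ = [H⁺][HA⁻]/[H₂A], x² + Ka₁·x − Ka₁·C = 0 with C = 0.17 M and Ka₁ = 6.74e-03. Solving: [H⁺] = (−Ka₁ + √(Ka₁² + 4·Ka₁·C)) / 2 = 3.0647e-02 M. pH = -log(3.0647e-02) = 1.51.

pH = 1.51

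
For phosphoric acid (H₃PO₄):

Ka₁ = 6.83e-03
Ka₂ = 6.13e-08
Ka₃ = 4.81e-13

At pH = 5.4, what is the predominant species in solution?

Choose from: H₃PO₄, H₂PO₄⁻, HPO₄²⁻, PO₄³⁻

pKa₁ = 2.17, pKa₂ = 7.21, pKa₃ = 12.32. For a polyprotic acid the predominant species crosses at each pKa: below pKa_n the protonated form dominates, above it the deprotonated form does. At pH = 5.4, the predominant species is H₂PO₄⁻.

H₂PO₄⁻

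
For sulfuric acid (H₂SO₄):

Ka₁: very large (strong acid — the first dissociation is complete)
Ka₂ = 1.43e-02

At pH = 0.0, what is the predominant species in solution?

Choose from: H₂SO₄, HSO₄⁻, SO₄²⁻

The first dissociation is complete, so H₂SO₄ itself is never the predominant species in water; pKa₂ = -log(1.43e-02) = 1.84. For a polyprotic acid the predominant species crosses at each pKa: below pKa_n the protonated form dominates, above it the deprotonated form does. At pH = 0.0, the predominant species is HSO₄⁻.

HSO₄⁻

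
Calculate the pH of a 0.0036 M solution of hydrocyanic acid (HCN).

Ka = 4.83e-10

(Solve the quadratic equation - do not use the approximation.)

x² + Ka×x - Ka×C = 0. Using quadratic formula: [H⁺] = 1.3184e-06

pH = 5.88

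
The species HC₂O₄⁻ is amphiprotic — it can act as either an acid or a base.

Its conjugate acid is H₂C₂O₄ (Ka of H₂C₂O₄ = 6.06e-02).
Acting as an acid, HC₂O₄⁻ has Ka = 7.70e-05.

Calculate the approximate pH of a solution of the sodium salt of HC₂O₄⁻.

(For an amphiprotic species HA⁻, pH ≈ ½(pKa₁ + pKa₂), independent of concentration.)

pKa₁ = -log(6.06e-02) = 1.22; pKa₂ = -log(7.70e-05) = 4.11. For an amphiprotic species, pH ≈ ½(pKa₁ + pKa₂) = ½(1.22 + 4.11) = 2.67.

pH = 2.67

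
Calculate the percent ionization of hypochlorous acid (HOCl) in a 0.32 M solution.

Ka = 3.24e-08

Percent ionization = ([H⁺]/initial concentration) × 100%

Using Ka equilibrium: x² + Ka×x - Ka×C = 0. Solving: [H⁺] = 1.0181e-04. Percent = (1.0181e-04/0.32) × 100

Percent ionization = 0.0318%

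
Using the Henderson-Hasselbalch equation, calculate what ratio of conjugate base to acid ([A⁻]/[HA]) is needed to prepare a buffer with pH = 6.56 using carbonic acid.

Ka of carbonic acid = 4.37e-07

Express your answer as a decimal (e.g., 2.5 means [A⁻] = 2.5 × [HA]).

pKa = -log(4.37e-07) = 6.3595. pH = pKa + log([A⁻]/[HA]), so log([A⁻]/[HA]) = pH − pKa = 6.56 − 6.3595 = 0.2005. [A⁻]/[HA] = 10^(0.2005) = 1.59

[A⁻]/[HA] = 1.59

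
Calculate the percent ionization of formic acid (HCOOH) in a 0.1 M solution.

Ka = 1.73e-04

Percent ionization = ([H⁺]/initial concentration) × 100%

Using Ka equilibrium: x² + Ka×x - Ka×C = 0. Solving: [H⁺] = 4.0737e-03. Percent = (4.0737e-03/0.1) × 100

Percent ionization = 4.07%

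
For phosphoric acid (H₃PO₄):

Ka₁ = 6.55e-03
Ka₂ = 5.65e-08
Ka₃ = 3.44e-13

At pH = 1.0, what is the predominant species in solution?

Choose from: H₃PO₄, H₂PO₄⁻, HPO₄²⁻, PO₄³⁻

pKa₁ = 2.18, pKa₂ = 7.25, pKa₃ = 12.46. For a polyprotic acid the predominant species crosses at each pKa: below pKa_n the protonated form dominates, above it the deprotonated form does. At pH = 1.0, the predominant species is H₃PO₄.

H₃PO₄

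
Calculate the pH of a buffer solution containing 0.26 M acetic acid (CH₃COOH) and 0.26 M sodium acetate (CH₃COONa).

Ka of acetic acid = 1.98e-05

pKa = -log(1.98e-05) = 4.70. pH = pKa + log([A⁻]/[HA]) = 4.70 + log(0.26/0.26)

pH = 4.70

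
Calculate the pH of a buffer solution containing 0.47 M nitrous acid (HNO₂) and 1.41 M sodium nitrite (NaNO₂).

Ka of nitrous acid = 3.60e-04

pKa = -log(3.60e-04) = 3.44. pH = pKa + log([A⁻]/[HA]) = 3.44 + log(1.41/0.47)

pH = 3.92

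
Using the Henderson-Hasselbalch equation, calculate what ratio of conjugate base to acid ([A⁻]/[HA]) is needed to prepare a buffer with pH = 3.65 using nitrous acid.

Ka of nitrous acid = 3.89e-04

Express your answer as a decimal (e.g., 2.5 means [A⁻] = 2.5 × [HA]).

pKa = -log(3.89e-04) = 3.4101. pH = pKa + log([A⁻]/[HA]), so log([A⁻]/[HA]) = pH − pKa = 3.65 − 3.4101 = 0.2399. [A⁻]/[HA] = 10^(0.2399) = 1.74

[A⁻]/[HA] = 1.74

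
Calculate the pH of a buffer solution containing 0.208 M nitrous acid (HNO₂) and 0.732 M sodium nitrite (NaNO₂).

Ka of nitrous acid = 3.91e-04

pKa = -log(3.91e-04) = 3.41. pH = pKa + log([A⁻]/[HA]) = 3.41 + log(0.732/0.208)

pH = 3.95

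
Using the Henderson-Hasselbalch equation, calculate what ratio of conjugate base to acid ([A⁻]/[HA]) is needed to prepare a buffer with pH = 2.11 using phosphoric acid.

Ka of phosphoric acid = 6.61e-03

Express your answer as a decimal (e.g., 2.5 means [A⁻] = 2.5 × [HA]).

pKa = -log(6.61e-03) = 2.1798. pH = pKa + log([A⁻]/[HA]), so log([A⁻]/[HA]) = pH − pKa = 2.11 − 2.1798 = -0.0698. [A⁻]/[HA] = 10^(-0.0698) = 0.852

[A⁻]/[HA] = 0.852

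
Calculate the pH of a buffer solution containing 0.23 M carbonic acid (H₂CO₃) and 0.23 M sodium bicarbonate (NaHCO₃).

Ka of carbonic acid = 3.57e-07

pKa = -log(3.57e-07) = 6.45. pH = pKa + log([A⁻]/[HA]) = 6.45 + log(0.23/0.23)

pH = 6.45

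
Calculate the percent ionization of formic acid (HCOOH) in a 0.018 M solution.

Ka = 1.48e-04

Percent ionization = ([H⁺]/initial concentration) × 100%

Using Ka equilibrium: x² + Ka×x - Ka×C = 0. Solving: [H⁺] = 1.5599e-03. Percent = (1.5599e-03/0.018) × 100

Percent ionization = 8.67%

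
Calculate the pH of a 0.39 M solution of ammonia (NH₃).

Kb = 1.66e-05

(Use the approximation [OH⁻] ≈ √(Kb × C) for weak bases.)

[OH⁻] = √(Kb × C) = √(1.66e-05 × 0.39) = 2.5444e-03. pOH = 2.59, pH = 14 - pOH

pH = 11.41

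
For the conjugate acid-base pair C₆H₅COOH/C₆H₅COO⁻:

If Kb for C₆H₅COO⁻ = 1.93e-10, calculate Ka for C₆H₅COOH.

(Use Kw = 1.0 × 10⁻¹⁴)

For a conjugate pair Ka × Kb = Kw, so Ka = Kw/Kb = 1.0 × 10⁻¹⁴ / 1.93e-10 = 5.18e-05.

K_a = 5.18e-05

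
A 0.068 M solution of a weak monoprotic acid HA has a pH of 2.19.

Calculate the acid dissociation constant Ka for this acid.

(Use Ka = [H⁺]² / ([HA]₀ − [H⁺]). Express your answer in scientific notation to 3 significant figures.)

[H⁺] = 10^(−pH) = 10^(−2.19) = 6.457e-03 M. For HA ⇌ H⁺ + A⁻, Ka = [H⁺][A⁻]/[HA] = [H⁺]² / ([HA]₀ − [H⁺]) = (6.457e-03)² / (0.068 − 6.457e-03) = 6.77e-04.

K_a = 6.77e-04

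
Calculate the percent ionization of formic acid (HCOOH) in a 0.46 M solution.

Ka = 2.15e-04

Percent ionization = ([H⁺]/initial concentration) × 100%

Using Ka equilibrium: x² + Ka×x - Ka×C = 0. Solving: [H⁺] = 9.8379e-03. Percent = (9.8379e-03/0.46) × 100

Percent ionization = 2.14%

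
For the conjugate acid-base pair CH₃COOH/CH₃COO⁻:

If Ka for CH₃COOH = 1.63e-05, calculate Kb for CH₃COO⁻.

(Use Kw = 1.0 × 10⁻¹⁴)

For a conjugate pair Ka × Kb = Kw, so Kb = Kw/Ka = 1.0 × 10⁻¹⁴ / 1.63e-05 = 6.13e-10.

K_b = 6.13e-10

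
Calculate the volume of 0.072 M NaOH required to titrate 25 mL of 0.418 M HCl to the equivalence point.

At equivalence: moles acid = moles base. moles HCl = 0.418 × 25/1000 = 0.01045 mol. V_base = moles / 0.072 × 1000 = 145.1 mL.

V_{base} = 145.1 mL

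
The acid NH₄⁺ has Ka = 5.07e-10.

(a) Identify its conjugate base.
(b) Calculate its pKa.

(a) The conjugate base is formed by removing one H⁺ from NH₄⁺, giving NH₃. (b) pKa = -log(Ka) = -log(5.07e-10) = 9.29.

Conjugate base: NH₃; pK_a = 9.29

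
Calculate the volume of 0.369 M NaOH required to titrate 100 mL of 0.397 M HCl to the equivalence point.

At equivalence: moles acid = moles base. moles HCl = 0.397 × 100/1000 = 0.0397 mol. V_base = moles / 0.369 × 1000 = 107.6 mL.

V_{base} = 107.6 mL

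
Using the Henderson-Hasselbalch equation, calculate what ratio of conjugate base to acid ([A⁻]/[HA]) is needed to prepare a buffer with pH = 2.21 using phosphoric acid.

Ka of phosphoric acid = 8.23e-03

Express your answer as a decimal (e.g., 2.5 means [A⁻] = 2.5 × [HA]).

pKa = -log(8.23e-03) = 2.0846. pH = pKa + log([A⁻]/[HA]), so log([A⁻]/[HA]) = pH − pKa = 2.21 − 2.0846 = 0.1254. [A⁻]/[HA] = 10^(0.1254) = 1.33

[A⁻]/[HA] = 1.33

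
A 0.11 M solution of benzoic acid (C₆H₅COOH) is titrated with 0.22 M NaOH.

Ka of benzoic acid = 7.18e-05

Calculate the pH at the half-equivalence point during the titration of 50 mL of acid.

At half-equivalence [HA] = [A⁻], so Henderson-Hasselbalch gives pH = pKa = -log(7.18e-05) = 4.14.

pH = pKa = 4.14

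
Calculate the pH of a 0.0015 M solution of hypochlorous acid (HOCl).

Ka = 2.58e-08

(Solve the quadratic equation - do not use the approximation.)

x² + Ka×x - Ka×C = 0. Using quadratic formula: [H⁺] = 6.2080e-06

pH = 5.21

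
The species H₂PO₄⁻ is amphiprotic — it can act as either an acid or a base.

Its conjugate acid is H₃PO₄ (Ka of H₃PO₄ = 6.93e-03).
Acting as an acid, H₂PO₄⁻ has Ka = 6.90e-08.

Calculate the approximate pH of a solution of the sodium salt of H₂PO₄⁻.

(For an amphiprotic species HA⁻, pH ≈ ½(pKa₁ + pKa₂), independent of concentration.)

pKa₁ = -log(6.93e-03) = 2.16; pKa₂ = -log(6.90e-08) = 7.16. For an amphiprotic species, pH ≈ ½(pKa₁ + pKa₂) = ½(2.16 + 7.16) = 4.66.

pH = 4.66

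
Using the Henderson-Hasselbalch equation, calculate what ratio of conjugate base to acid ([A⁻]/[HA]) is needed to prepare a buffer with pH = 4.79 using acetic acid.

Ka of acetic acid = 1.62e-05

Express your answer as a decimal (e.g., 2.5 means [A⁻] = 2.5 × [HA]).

pKa = -log(1.62e-05) = 4.7905. pH = pKa + log([A⁻]/[HA]), so log([A⁻]/[HA]) = pH − pKa = 4.79 − 4.7905 = -0.0005. [A⁻]/[HA] = 10^(-0.0005) = 0.999

[A⁻]/[HA] = 0.999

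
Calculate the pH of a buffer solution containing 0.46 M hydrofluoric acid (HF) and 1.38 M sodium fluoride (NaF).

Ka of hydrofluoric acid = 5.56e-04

pKa = -log(5.56e-04) = 3.25. pH = pKa + log([A⁻]/[HA]) = 3.25 + log(1.38/0.46)

pH = 3.73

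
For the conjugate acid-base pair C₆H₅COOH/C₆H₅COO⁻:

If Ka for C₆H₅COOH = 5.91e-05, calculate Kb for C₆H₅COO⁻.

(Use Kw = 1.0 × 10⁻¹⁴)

For a conjugate pair Ka × Kb = Kw, so Kb = Kw/Ka = 1.0 × 10⁻¹⁴ / 5.91e-05 = 1.69e-10.

K_b = 1.69e-10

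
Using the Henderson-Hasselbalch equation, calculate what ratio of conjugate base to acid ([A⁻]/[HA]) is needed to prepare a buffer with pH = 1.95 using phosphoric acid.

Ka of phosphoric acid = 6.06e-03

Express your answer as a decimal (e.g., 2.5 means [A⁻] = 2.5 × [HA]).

pKa = -log(6.06e-03) = 2.2175. pH = pKa + log([A⁻]/[HA]), so log([A⁻]/[HA]) = pH − pKa = 1.95 − 2.2175 = -0.2675. [A⁻]/[HA] = 10^(-0.2675) = 0.540

[A⁻]/[HA] = 0.540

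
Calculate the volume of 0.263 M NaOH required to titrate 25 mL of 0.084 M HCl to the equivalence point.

At equivalence: moles acid = moles base. moles HCl = 0.084 × 25/1000 = 0.0021 mol. V_base = moles / 0.263 × 1000 = 8.0 mL.

V_{base} = 8.0 mL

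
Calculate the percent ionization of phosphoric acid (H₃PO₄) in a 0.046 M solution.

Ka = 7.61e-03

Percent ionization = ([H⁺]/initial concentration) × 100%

Using Ka equilibrium: x² + Ka×x - Ka×C = 0. Solving: [H⁺] = 1.5288e-02. Percent = (1.5288e-02/0.046) × 100

Percent ionization = 33.2%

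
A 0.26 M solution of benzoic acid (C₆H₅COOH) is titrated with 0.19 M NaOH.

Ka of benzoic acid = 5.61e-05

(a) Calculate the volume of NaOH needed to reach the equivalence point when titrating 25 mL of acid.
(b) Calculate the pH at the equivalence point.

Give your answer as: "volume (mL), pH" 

moles acid = 0.26 × 25/1000 = 0.0065 mol; V_base = moles/0.19 × 1000 = 34.2 mL. At equivalence only the conjugate base is present: [A⁻] = 0.0065/0.059 = 1.0978e-01 M. Kb = Kw/Ka = 1.78e-10; [OH⁻] = √(Kb × [A⁻]) = 4.4236e-06; pOH = 5.35; pH = 14 - pOH = 8.65.

V = 34.2 mL, pH = 8.65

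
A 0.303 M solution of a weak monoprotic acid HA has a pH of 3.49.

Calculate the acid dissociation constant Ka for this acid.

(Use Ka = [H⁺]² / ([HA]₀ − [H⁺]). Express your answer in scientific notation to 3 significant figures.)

[H⁺] = 10^(−pH) = 10^(−3.49) = 3.236e-04 M. For HA ⇌ H⁺ + A⁻, Ka = [H⁺][A⁻]/[HA] = [H⁺]² / ([HA]₀ − [H⁺]) = (3.236e-04)² / (0.303 − 3.236e-04) = 3.46e-07.

K_a = 3.46e-07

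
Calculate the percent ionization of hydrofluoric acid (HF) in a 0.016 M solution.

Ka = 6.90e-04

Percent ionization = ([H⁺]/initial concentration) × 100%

Using Ka equilibrium: x² + Ka×x - Ka×C = 0. Solving: [H⁺] = 2.9955e-03. Percent = (2.9955e-03/0.016) × 100

Percent ionization = 18.7%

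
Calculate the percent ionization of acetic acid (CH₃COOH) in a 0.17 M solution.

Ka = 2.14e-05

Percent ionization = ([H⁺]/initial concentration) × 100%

Using Ka equilibrium: x² + Ka×x - Ka×C = 0. Solving: [H⁺] = 1.8967e-03. Percent = (1.8967e-03/0.17) × 100

Percent ionization = 1.12%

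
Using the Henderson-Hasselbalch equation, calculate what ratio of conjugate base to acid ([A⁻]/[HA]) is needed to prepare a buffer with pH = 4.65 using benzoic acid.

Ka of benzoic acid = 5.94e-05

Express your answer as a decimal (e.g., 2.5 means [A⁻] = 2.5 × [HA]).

pKa = -log(5.94e-05) = 4.2262. pH = pKa + log([A⁻]/[HA]), so log([A⁻]/[HA]) = pH − pKa = 4.65 − 4.2262 = 0.4238. [A⁻]/[HA] = 10^(0.4238) = 2.65

[A⁻]/[HA] = 2.65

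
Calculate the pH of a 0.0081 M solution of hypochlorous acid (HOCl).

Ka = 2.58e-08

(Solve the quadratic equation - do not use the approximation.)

x² + Ka×x - Ka×C = 0. Using quadratic formula: [H⁺] = 1.4443e-05

pH = 4.84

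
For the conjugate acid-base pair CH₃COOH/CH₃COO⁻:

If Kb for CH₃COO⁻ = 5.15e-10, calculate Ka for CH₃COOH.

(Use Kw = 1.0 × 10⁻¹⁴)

For a conjugate pair Ka × Kb = Kw, so Ka = Kw/Kb = 1.0 × 10⁻¹⁴ / 5.15e-10 = 1.94e-05.

K_a = 1.94e-05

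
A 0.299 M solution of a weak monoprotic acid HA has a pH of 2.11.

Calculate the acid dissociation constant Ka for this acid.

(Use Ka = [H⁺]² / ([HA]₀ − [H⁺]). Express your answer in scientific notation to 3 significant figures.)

[H⁺] = 10^(−pH) = 10^(−2.11) = 7.762e-03 M. For HA ⇌ H⁺ + A⁻, Ka = [H⁺][A⁻]/[HA] = [H⁺]² / ([HA]₀ − [H⁺]) = (7.762e-03)² / (0.299 − 7.762e-03) = 2.07e-04.

K_a = 2.07e-04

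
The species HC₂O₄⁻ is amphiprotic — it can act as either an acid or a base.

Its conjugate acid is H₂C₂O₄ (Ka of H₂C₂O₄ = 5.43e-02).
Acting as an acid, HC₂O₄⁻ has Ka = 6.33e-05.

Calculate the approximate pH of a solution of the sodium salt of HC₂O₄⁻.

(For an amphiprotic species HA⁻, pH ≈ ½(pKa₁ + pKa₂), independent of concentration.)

pKa₁ = -log(5.43e-02) = 1.27; pKa₂ = -log(6.33e-05) = 4.20. For an amphiprotic species, pH ≈ ½(pKa₁ + pKa₂) = ½(1.27 + 4.20) = 2.73.

pH = 2.73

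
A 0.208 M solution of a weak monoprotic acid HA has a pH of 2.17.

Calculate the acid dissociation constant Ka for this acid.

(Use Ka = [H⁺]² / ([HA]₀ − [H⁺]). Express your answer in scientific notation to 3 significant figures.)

[H⁺] = 10^(−pH) = 10^(−2.17) = 6.761e-03 M. For HA ⇌ H⁺ + A⁻, Ka = [H⁺][A⁻]/[HA] = [H⁺]² / ([HA]₀ − [H⁺]) = (6.761e-03)² / (0.208 − 6.761e-03) = 2.27e-04.

K_a = 2.27e-04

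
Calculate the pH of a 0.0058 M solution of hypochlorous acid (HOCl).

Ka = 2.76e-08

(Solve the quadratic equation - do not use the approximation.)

x² + Ka×x - Ka×C = 0. Using quadratic formula: [H⁺] = 1.2638e-05

pH = 4.90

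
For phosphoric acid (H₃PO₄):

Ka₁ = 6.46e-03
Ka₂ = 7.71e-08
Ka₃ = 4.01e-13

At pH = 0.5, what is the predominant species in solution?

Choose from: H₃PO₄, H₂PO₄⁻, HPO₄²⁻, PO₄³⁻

pKa₁ = 2.19, pKa₂ = 7.11, pKa₃ = 12.40. For a polyprotic acid the predominant species crosses at each pKa: below pKa_n the protonated form dominates, above it the deprotonated form does. At pH = 0.5, the predominant species is H₃PO₄.

H₃PO₄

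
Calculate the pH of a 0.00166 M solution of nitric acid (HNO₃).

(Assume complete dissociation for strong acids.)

[H⁺] = 0.00166 M for strong acid. pH = -log[H⁺] = -log(0.00166)

pH = 2.78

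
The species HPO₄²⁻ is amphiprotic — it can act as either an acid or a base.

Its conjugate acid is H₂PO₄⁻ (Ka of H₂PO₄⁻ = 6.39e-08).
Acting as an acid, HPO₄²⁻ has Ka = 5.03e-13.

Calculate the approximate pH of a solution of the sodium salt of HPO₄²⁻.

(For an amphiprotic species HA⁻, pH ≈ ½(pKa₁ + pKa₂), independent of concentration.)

pKa₁ = -log(6.39e-08) = 7.19; pKa₂ = -log(5.03e-13) = 12.30. For an amphiprotic species, pH ≈ ½(pKa₁ + pKa₂) = ½(7.19 + 12.30) = 9.75.

pH = 9.75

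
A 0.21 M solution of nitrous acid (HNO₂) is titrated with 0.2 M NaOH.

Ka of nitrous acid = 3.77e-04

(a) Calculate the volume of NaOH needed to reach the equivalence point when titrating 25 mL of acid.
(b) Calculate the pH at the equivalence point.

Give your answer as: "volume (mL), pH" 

moles acid = 0.21 × 25/1000 = 0.00525 mol; V_base = moles/0.2 × 1000 = 26.2 mL. At equivalence only the conjugate base is present: [A⁻] = 0.00525/0.051 = 1.0244e-01 M. Kb = Kw/Ka = 2.65e-11; [OH⁻] = √(Kb × [A⁻]) = 1.6484e-06; pOH = 5.78; pH = 14 - pOH = 8.22.

V = 26.2 mL, pH = 8.22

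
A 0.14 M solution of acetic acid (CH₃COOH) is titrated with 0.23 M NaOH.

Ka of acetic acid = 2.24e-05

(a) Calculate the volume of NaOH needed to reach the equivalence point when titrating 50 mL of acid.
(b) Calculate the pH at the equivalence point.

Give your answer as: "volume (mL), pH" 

moles acid = 0.14 × 50/1000 = 0.007 mol; V_base = moles/0.23 × 1000 = 30.4 mL. At equivalence only the conjugate base is present: [A⁻] = 0.007/0.080 = 8.7027e-02 M. Kb = Kw/Ka = 4.46e-10; [OH⁻] = √(Kb × [A⁻]) = 6.2331e-06; pOH = 5.21; pH = 14 - pOH = 8.79.

V = 30.4 mL, pH = 8.79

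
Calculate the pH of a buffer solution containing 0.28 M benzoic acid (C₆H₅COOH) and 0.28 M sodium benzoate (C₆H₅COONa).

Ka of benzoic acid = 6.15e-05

pKa = -log(6.15e-05) = 4.21. pH = pKa + log([A⁻]/[HA]) = 4.21 + log(0.28/0.28)

pH = 4.21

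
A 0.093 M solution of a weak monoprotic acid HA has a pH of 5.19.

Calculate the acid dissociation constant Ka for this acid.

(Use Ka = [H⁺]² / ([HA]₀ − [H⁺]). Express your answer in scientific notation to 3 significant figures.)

[H⁺] = 10^(−pH) = 10^(−5.19) = 6.457e-06 M. For HA ⇌ H⁺ + A⁻, Ka = [H⁺][A⁻]/[HA] = [H⁺]² / ([HA]₀ − [H⁺]) = (6.457e-06)² / (0.093 − 6.457e-06) = 4.48e-10.

K_a = 4.48e-10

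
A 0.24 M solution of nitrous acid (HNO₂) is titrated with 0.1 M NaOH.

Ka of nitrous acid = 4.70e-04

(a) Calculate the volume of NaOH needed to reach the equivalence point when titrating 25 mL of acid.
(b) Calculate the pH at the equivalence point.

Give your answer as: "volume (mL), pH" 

moles acid = 0.24 × 25/1000 = 0.006 mol; V_base = moles/0.1 × 1000 = 60.0 mL. At equivalence only the conjugate base is present: [A⁻] = 0.006/0.085 = 7.0588e-02 M. Kb = Kw/Ka = 2.13e-11; [OH⁻] = √(Kb × [A⁻]) = 1.2255e-06; pOH = 5.91; pH = 14 - pOH = 8.09.

V = 60.0 mL, pH = 8.09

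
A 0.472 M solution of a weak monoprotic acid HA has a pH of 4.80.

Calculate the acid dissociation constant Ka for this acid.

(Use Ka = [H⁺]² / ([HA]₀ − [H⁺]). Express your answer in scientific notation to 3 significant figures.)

[H⁺] = 10^(−pH) = 10^(−4.80) = 1.585e-05 M. For HA ⇌ H⁺ + A⁻, Ka = [H⁺][A⁻]/[HA] = [H⁺]² / ([HA]₀ − [H⁺]) = (1.585e-05)² / (0.472 − 1.585e-05) = 5.32e-10.

K_a = 5.32e-10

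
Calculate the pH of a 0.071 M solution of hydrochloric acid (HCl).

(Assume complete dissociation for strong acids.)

[H⁺] = 0.071 M for strong acid. pH = -log[H⁺] = -log(0.071)

pH = 1.15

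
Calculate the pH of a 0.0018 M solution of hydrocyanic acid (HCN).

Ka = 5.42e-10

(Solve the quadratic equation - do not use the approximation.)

x² + Ka×x - Ka×C = 0. Using quadratic formula: [H⁺] = 9.8745e-07

pH = 6.01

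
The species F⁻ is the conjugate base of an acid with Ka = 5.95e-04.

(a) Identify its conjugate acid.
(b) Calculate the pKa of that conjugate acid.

(a) The conjugate acid is formed by adding one H⁺ to F⁻, giving HF. (b) pKa = -log(Ka) = -log(5.95e-04) = 3.23.

Conjugate acid: HF; pK_a = 3.23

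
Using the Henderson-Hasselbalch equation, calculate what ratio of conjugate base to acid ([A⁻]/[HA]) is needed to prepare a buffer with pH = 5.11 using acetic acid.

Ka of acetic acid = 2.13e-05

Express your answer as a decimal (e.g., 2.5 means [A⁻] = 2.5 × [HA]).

pKa = -log(2.13e-05) = 4.6716. pH = pKa + log([A⁻]/[HA]), so log([A⁻]/[HA]) = pH − pKa = 5.11 − 4.6716 = 0.4384. [A⁻]/[HA] = 10^(0.4384) = 2.74

[A⁻]/[HA] = 2.74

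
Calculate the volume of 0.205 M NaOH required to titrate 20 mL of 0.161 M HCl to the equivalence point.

At equivalence: moles acid = moles base. moles HCl = 0.161 × 20/1000 = 0.00322 mol. V_base = moles / 0.205 × 1000 = 15.7 mL.

V_{base} = 15.7 mL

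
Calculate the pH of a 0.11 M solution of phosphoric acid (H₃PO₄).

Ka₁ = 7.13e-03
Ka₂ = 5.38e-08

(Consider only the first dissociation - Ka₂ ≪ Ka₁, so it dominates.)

First dissociation dominates. From Ka₁ = [H⁺][HA⁻]/[H₂A], x² + Ka₁·x − Ka₁·C = 0 with C = 0.11 M and Ka₁ = 7.13e-03. Solving: [H⁺] = (−Ka₁ + √(Ka₁² + 4·Ka₁·C)) / 2 = 2.4666e-02 M. pH = -log(2.4666e-02) = 1.61.

pH = 1.61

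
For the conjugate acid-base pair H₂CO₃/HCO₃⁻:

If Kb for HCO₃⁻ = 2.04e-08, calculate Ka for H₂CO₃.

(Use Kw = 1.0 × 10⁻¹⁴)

For a conjugate pair Ka × Kb = Kw, so Ka = Kw/Kb = 1.0 × 10⁻¹⁴ / 2.04e-08 = 4.90e-07.

K_a = 4.90e-07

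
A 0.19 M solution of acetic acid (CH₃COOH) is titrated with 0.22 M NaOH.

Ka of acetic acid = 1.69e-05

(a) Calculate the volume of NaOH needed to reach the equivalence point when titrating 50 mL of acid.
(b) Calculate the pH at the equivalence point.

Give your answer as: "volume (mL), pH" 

moles acid = 0.19 × 50/1000 = 0.0095 mol; V_base = moles/0.22 × 1000 = 43.2 mL. At equivalence only the conjugate base is present: [A⁻] = 0.0095/0.093 = 1.0195e-01 M. Kb = Kw/Ka = 5.92e-10; [OH⁻] = √(Kb × [A⁻]) = 7.7670e-06; pOH = 5.11; pH = 14 - pOH = 8.89.

V = 43.2 mL, pH = 8.89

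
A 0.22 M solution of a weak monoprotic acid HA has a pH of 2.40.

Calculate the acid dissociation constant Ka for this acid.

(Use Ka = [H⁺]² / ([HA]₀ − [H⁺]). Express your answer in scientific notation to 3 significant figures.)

[H⁺] = 10^(−pH) = 10^(−2.40) = 3.981e-03 M. For HA ⇌ H⁺ + A⁻, Ka = [H⁺][A⁻]/[HA] = [H⁺]² / ([HA]₀ − [H⁺]) = (3.981e-03)² / (0.22 − 3.981e-03) = 7.34e-05.

K_a = 7.34e-05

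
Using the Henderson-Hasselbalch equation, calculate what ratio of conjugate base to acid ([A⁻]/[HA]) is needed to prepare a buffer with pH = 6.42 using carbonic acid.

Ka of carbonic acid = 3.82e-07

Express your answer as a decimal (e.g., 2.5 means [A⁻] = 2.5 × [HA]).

pKa = -log(3.82e-07) = 6.4179. pH = pKa + log([A⁻]/[HA]), so log([A⁻]/[HA]) = pH − pKa = 6.42 − 6.4179 = 0.0021. [A⁻]/[HA] = 10^(0.0021) = 1.00

[A⁻]/[HA] = 1.00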